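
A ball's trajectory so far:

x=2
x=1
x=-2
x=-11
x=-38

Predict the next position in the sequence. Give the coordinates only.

Consecutive displacements -1, -3, -9, -27 scale by a factor of 3 each step.
step 5: -38 − 81 → x=-119

x=-119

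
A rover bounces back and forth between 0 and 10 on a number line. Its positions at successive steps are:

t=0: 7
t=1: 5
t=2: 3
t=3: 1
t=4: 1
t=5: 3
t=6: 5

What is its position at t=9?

9

The value travels 2 per step and bounces off the walls at 0 and 10.
  step 7: 5 → 7
  step 8: 7 → 9
  step 9: 9 → 9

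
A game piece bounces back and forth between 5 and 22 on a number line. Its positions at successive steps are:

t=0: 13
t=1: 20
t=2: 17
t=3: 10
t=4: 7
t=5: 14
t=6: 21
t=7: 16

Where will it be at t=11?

The value reflects between 5 and 22, moving 7 per step.
  step 8: 16 → 9
  step 9: 9 → 8
  step 10: 8 → 15
  step 11: 15 → 22

22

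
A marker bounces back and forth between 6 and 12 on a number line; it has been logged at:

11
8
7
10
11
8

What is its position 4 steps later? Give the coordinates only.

8

The value reflects between 6 and 12, moving 3 per step.
  step 6: 8 → 7
  step 7: 7 → 10
  step 8: 10 → 11
  step 9: 11 → 8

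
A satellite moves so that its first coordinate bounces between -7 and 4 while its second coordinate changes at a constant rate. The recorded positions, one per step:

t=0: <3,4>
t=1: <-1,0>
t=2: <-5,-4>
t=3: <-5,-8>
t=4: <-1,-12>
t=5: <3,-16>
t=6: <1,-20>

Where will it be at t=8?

The first coordinate travels 4 per step and bounces off the walls at -7 and 4.
  step 7: 1 → -3
  step 8: -3 → -7
The second coordinate changes by -4 each step: at step 8 it is -28.

<-7,-28>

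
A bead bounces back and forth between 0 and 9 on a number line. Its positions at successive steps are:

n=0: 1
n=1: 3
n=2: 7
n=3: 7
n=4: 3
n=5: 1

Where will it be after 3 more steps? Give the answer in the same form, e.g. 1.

The value reflects between 0 and 9, moving 4 per step.
  step 6: 1 → 5
  step 7: 5 → 9
  step 8: 9 → 5

5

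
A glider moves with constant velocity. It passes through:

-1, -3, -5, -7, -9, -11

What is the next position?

-13

Constant displacement of -2 per step.
step 6: -11 − 2 → -13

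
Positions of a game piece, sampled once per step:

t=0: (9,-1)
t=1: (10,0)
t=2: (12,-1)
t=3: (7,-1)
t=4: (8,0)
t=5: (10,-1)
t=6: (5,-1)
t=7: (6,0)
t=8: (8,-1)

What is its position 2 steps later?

The moves between consecutive positions are (+1,+1), (+2,-1), (-5,+0), (+1,+1), (+2,-1), (-5,+0), (+1,+1), (+2,-1); they repeat the 3-cycle [(+1,+1), (+2,-1), (-5,+0)].
step 9: apply (-5,+0) → (3,-1)
step 10: apply (+1,+1) → (4,0)

(4,0)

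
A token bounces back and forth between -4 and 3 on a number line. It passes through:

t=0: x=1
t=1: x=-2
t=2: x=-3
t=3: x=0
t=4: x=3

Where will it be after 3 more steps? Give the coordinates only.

The value travels 3 per step and bounces off the walls at -4 and 3.
  step 5: 3 → 0
  step 6: 0 → -3
  step 7: -3 → -2

x=-2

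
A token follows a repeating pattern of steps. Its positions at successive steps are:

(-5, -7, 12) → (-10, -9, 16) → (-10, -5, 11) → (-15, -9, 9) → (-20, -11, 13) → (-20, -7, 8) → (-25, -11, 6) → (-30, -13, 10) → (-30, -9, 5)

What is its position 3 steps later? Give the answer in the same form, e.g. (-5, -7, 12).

Differencing gives (-5, -2, +4), (+0, +4, -5), (-5, -4, -2), (-5, -2, +4), (+0, +4, -5), (-5, -4, -2), (-5, -2, +4), (+0, +4, -5). This is the pattern (-5, -2, +4), (+0, +4, -5), (-5, -4, -2) repeated.
step 9: apply (-5, -4, -2) → (-35, -13, 3)
step 10: apply (-5, -2, +4) → (-40, -15, 7)
step 11: apply (+0, +4, -5) → (-40, -11, 2)

(-40, -11, 2)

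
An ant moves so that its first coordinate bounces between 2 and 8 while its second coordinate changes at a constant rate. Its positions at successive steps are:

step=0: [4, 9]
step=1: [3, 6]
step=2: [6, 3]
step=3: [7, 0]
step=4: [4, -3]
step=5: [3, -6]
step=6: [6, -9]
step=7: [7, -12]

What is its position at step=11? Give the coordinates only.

[7, -24]

The first coordinate reflects between 2 and 8, moving 3 per step.
  step 8: 7 → 4
  step 9: 4 → 3
  step 10: 3 → 6
  step 11: 6 → 7
The second coordinate changes by -3 each step: at step 11 it is -24.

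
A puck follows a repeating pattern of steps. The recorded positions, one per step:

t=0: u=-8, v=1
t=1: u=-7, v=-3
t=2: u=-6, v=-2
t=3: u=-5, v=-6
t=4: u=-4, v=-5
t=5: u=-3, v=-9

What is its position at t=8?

u=0, v=-11

Differencing gives (+1, -4), (+1, +1), (+1, -4), (+1, +1), (+1, -4). This is the pattern (+1, -4), (+1, +1) repeated.
step 6: apply (+1, +1) → u=-2, v=-8
step 7: apply (+1, -4) → u=-1, v=-12
step 8: apply (+1, +1) → u=0, v=-11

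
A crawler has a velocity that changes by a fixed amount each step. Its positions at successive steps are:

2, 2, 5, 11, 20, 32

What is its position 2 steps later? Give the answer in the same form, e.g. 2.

65

Successive displacements: +0, +3, +6, +9, +12 — each changes by +3.
step 6: 32 + 15 → 47
step 7: 47 + 18 → 65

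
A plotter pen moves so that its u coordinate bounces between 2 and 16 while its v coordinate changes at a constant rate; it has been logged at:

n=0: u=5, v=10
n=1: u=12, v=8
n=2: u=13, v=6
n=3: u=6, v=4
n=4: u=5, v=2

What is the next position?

u=12, v=0

The u coordinate reflects between 2 and 16, moving 7 per step.
  step 5: 5 → 12
The v coordinate changes by -2 each step: at step 5 it is 0.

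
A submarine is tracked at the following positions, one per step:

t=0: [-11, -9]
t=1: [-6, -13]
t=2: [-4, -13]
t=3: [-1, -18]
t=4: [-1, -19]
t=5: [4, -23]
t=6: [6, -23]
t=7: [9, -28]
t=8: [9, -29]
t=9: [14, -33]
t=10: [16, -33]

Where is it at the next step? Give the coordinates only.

[19, -38]

Step-to-step displacements: [+5, -4], [+2, +0], [+3, -5], [+0, -1], [+5, -4], [+2, +0], [+3, -5], [+0, -1], [+5, -4], [+2, +0] — a repeating cycle of length 4.
step 11: apply [+3, -5] → [19, -38]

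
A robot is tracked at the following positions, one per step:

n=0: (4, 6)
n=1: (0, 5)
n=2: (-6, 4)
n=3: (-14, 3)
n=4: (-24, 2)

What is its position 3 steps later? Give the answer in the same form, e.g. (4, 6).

Taking differences between consecutive positions: (-4, -1), (-6, -1), (-8, -1), (-10, -1). These grow by (-2, +0) each step.
step 5: (-24, 2) + (-12, -1) → (-36, 1)
step 6: (-36, 1) + (-14, -1) → (-50, 0)
step 7: (-50, 0) + (-16, -1) → (-66, -1)

(-66, -1)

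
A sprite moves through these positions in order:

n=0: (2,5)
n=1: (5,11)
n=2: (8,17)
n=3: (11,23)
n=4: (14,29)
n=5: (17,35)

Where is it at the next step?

Each step adds (+3,+6) to the position.
step 6: (17,35) + (+3,+6) → (20,41)

(20,41)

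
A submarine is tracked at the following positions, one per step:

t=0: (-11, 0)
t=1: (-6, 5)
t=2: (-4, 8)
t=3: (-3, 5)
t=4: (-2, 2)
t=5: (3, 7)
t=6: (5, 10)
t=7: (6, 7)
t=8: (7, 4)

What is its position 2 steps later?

The moves between consecutive positions are (+5, +5), (+2, +3), (+1, -3), (+1, -3), (+5, +5), (+2, +3), (+1, -3), (+1, -3); they repeat the 4-cycle [(+5, +5), (+2, +3), (+1, -3), (+1, -3)].
step 9: apply (+5, +5) → (12, 9)
step 10: apply (+2, +3) → (14, 12)

(14, 12)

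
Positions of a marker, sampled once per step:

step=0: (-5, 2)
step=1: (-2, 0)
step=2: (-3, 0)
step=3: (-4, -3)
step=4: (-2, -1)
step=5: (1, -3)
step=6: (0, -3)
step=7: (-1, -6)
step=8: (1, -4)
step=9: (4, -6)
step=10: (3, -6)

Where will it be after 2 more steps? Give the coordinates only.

The moves between consecutive positions are (+3, -2), (-1, +0), (-1, -3), (+2, +2), (+3, -2), (-1, +0), (-1, -3), (+2, +2), (+3, -2), (-1, +0); they repeat the 4-cycle [(+3, -2), (-1, +0), (-1, -3), (+2, +2)].
step 11: apply (-1, -3) → (2, -9)
step 12: apply (+2, +2) → (4, -7)

(4, -7)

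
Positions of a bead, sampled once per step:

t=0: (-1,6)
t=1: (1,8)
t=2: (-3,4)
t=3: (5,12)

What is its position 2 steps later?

(21,28)

The jumps are (+2,+2), (-4,-4), (+8,+8) — a geometric progression with ratio -2.
step 4: (5,12) + (-16,-16) → (-11,-4)
step 5: (-11,-4) + (+32,+32) → (21,28)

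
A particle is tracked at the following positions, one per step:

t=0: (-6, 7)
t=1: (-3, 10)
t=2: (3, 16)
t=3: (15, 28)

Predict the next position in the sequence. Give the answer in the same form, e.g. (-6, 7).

(39, 52)

Consecutive displacements (+3, +3), (+6, +6), (+12, +12) scale by a factor of 2 each step.
step 4: (15, 28) + (+24, +24) → (39, 52)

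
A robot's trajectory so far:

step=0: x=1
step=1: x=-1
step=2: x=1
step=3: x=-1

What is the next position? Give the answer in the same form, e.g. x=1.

Step-to-step displacements: -2, +2, -2; each is -1× the previous.
step 4: -1 + 2 → x=1

x=1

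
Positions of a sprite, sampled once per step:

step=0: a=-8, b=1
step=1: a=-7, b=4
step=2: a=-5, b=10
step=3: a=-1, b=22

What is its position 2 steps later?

Consecutive displacements (+1,+3), (+2,+6), (+4,+12) scale by a factor of 2 each step.
step 4: a=-1, b=22 + (+8,+24) → a=7, b=46
step 5: a=7, b=46 + (+16,+48) → a=23, b=94

a=23, b=94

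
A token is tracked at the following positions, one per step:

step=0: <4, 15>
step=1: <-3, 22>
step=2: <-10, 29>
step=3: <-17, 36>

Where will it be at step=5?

The position changes by <-7, +7> every step.
step 4: <-17, 36> + <-7, +7> → <-24, 43>
step 5: <-24, 43> + <-7, +7> → <-31, 50>

<-31, 50>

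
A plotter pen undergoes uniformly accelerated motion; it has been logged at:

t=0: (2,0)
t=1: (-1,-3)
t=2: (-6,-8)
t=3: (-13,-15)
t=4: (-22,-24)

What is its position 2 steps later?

(-46,-48)

Successive displacements: (-3,-3), (-5,-5), (-7,-7), (-9,-9) — each changes by (-2,-2).
step 5: (-22,-24) + (-11,-11) → (-33,-35)
step 6: (-33,-35) + (-13,-13) → (-46,-48)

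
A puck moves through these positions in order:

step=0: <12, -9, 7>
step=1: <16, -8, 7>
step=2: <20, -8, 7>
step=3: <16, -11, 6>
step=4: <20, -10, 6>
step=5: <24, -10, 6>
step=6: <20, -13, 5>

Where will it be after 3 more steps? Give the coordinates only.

<24, -15, 4>

Differencing gives <+4, +1, +0>, <+4, +0, +0>, <-4, -3, -1>, <+4, +1, +0>, <+4, +0, +0>, <-4, -3, -1>. This is the pattern <+4, +1, +0>, <+4, +0, +0>, <-4, -3, -1> repeated.
step 7: apply <+4, +1, +0> → <24, -12, 5>
step 8: apply <+4, +0, +0> → <28, -12, 5>
step 9: apply <-4, -3, -1> → <24, -15, 4>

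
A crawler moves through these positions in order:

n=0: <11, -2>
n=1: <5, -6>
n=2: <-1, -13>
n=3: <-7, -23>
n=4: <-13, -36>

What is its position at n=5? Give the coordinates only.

<-19, -52>

Successive displacements: <-6, -4>, <-6, -7>, <-6, -10>, <-6, -13> — each changes by <+0, -3>.
step 5: <-13, -36> + <-6, -16> → <-19, -52>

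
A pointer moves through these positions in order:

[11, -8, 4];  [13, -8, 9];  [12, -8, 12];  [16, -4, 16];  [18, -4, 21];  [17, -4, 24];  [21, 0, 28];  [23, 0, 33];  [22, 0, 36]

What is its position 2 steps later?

[28, 4, 45]

The moves between consecutive positions are [+2, +0, +5], [-1, +0, +3], [+4, +4, +4], [+2, +0, +5], [-1, +0, +3], [+4, +4, +4], [+2, +0, +5], [-1, +0, +3]; they repeat the 3-cycle [[+2, +0, +5], [-1, +0, +3], [+4, +4, +4]].
step 9: apply [+4, +4, +4] → [26, 4, 40]
step 10: apply [+2, +0, +5] → [28, 4, 45]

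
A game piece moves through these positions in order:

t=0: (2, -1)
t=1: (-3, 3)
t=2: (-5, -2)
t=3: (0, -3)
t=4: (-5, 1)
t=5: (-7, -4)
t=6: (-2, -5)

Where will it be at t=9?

(-4, -7)

Step-to-step displacements: (-5, +4), (-2, -5), (+5, -1), (-5, +4), (-2, -5), (+5, -1) — a repeating cycle of length 3.
step 7: apply (-5, +4) → (-7, -1)
step 8: apply (-2, -5) → (-9, -6)
step 9: apply (+5, -1) → (-4, -7)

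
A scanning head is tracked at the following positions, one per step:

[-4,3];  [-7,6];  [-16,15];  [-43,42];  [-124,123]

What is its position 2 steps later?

The jumps are [-3,+3], [-9,+9], [-27,+27], [-81,+81] — a geometric progression with ratio 3.
step 5: [-124,123] + [-243,+243] → [-367,366]
step 6: [-367,366] + [-729,+729] → [-1096,1095]

[-1096,1095]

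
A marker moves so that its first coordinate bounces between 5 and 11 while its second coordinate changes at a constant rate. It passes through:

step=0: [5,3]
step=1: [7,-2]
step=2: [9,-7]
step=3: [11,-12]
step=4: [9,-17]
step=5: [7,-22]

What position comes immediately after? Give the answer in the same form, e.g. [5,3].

The first coordinate reflects between 5 and 11, moving 2 per step.
  step 6: 7 → 5
The second coordinate changes by -5 each step: at step 6 it is -27.

[5,-27]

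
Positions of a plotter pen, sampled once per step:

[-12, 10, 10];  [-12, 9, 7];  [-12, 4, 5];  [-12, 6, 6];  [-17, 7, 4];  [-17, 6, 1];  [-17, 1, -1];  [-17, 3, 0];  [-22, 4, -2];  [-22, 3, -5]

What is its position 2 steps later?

The moves between consecutive positions are [+0, -1, -3], [+0, -5, -2], [+0, +2, +1], [-5, +1, -2], [+0, -1, -3], [+0, -5, -2], [+0, +2, +1], [-5, +1, -2], [+0, -1, -3]; they repeat the 4-cycle [[+0, -1, -3], [+0, -5, -2], [+0, +2, +1], [-5, +1, -2]].
step 10: apply [+0, -5, -2] → [-22, -2, -7]
step 11: apply [+0, +2, +1] → [-22, 0, -6]

[-22, 0, -6]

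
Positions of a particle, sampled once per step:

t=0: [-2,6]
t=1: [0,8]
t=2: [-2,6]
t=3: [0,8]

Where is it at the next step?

Step-to-step displacements: [+2,+2], [-2,-2], [+2,+2]; each is -1× the previous.
step 4: [0,8] + [-2,-2] → [-2,6]

[-2,6]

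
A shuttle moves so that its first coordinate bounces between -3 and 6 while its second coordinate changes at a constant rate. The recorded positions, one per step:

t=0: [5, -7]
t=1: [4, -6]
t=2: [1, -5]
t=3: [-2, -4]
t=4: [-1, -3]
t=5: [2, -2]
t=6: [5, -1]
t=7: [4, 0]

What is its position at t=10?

[-1, 3]

The first coordinate reflects between -3 and 6, moving 3 per step.
  step 8: 4 → 1
  step 9: 1 → -2
  step 10: -2 → -1
The second coordinate changes by +1 each step: at step 10 it is 3.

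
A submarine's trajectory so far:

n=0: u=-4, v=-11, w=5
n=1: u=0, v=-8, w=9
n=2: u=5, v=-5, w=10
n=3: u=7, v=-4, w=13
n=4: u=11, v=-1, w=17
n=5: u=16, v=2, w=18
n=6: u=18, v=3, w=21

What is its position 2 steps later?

u=27, v=9, w=26

The moves between consecutive positions are (+4,+3,+4), (+5,+3,+1), (+2,+1,+3), (+4,+3,+4), (+5,+3,+1), (+2,+1,+3); they repeat the 3-cycle [(+4,+3,+4), (+5,+3,+1), (+2,+1,+3)].
step 7: apply (+4,+3,+4) → u=22, v=6, w=25
step 8: apply (+5,+3,+1) → u=27, v=9, w=26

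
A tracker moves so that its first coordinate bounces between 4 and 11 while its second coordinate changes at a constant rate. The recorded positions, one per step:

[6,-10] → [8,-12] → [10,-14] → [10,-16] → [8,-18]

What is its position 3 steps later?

[6,-24]

The first coordinate travels 2 per step and bounces off the walls at 4 and 11.
  step 5: 8 → 6
  step 6: 6 → 4
  step 7: 4 → 6
The second coordinate changes by -2 each step: at step 7 it is -24.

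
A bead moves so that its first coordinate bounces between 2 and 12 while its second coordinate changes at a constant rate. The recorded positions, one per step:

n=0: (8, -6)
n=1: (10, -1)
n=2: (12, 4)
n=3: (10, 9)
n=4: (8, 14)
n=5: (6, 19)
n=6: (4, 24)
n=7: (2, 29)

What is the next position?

(4, 34)

The first coordinate travels 2 per step and bounces off the walls at 2 and 12.
  step 8: 2 → 4
The second coordinate changes by +5 each step: at step 8 it is 34.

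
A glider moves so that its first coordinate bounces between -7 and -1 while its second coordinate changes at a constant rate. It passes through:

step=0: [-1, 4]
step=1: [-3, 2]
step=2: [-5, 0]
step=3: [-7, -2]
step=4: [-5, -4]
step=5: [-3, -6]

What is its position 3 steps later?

The first coordinate travels 2 per step and bounces off the walls at -7 and -1.
  step 6: -3 → -1
  step 7: -1 → -3
  step 8: -3 → -5
The second coordinate changes by -2 each step: at step 8 it is -12.

[-5, -12]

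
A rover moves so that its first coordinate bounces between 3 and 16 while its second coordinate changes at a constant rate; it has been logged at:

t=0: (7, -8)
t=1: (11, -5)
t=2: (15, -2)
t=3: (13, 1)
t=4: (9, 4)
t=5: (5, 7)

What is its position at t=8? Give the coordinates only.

The first coordinate reflects between 3 and 16, moving 4 per step.
  step 6: 5 → 5
  step 7: 5 → 9
  step 8: 9 → 13
The second coordinate changes by +3 each step: at step 8 it is 16.

(13, 16)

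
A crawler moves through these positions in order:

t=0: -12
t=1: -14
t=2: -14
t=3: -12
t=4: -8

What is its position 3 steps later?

Taking differences between consecutive positions: -2, +0, +2, +4. These grow by +2 each step.
step 5: -8 + 6 → -2
step 6: -2 + 8 → 6
step 7: 6 + 10 → 16

16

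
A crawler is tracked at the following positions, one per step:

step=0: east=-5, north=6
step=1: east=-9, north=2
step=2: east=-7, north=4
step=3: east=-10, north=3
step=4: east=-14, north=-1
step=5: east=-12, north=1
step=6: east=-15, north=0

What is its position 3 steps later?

east=-20, north=-3

Differencing gives (-4,-4), (+2,+2), (-3,-1), (-4,-4), (+2,+2), (-3,-1). This is the pattern (-4,-4), (+2,+2), (-3,-1) repeated.
step 7: apply (-4,-4) → east=-19, north=-4
step 8: apply (+2,+2) → east=-17, north=-2
step 9: apply (-3,-1) → east=-20, north=-3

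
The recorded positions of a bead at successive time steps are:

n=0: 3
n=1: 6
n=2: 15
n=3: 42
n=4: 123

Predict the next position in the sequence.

The jumps are +3, +9, +27, +81 — a geometric progression with ratio 3.
step 5: 123 + 243 → 366

366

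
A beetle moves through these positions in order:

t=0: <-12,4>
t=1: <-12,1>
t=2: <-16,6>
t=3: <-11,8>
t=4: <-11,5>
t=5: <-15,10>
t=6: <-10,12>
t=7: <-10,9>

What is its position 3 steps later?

The moves between consecutive positions are <+0,-3>, <-4,+5>, <+5,+2>, <+0,-3>, <-4,+5>, <+5,+2>, <+0,-3>; they repeat the 3-cycle [<+0,-3>, <-4,+5>, <+5,+2>].
step 8: apply <-4,+5> → <-14,14>
step 9: apply <+5,+2> → <-9,16>
step 10: apply <+0,-3> → <-9,13>

<-9,13>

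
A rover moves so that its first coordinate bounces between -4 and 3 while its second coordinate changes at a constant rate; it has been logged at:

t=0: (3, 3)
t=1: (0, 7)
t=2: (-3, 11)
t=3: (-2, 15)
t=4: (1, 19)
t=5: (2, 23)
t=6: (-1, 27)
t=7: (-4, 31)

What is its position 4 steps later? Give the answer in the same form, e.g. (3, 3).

(-2, 47)

The first coordinate reflects between -4 and 3, moving 3 per step.
  step 8: -4 → -1
  step 9: -1 → 2
  step 10: 2 → 1
  step 11: 1 → -2
The second coordinate changes by +4 each step: at step 11 it is 47.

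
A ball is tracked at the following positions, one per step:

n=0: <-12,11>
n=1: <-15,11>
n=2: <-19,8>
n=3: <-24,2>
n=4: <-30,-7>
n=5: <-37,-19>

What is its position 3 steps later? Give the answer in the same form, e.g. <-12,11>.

Taking differences between consecutive positions: <-3,+0>, <-4,-3>, <-5,-6>, <-6,-9>, <-7,-12>. These grow by <-1,-3> each step.
step 6: <-37,-19> + <-8,-15> → <-45,-34>
step 7: <-45,-34> + <-9,-18> → <-54,-52>
step 8: <-54,-52> + <-10,-21> → <-64,-73>

<-64,-73>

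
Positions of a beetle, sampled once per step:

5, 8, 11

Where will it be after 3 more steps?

Constant displacement of +3 per step.
step 3: 11 + 3 → 14
step 4: 14 + 3 → 17
step 5: 17 + 3 → 20

20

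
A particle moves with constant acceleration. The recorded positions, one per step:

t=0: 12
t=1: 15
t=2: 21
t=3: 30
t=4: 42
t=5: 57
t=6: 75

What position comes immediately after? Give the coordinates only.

96

Successive displacements: +3, +6, +9, +12, +15, +18 — each changes by +3.
step 7: 75 + 21 → 96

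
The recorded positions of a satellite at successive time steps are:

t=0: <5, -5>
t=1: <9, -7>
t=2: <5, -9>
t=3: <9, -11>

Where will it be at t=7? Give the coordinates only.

The first coordinate repeats the cycle [5, 9] with period 2; step 7 mod 2 = 1, giving 9.
The second coordinate changes by -2 each step, so at step 7 it is -5 + 7·(-2) = -19.

<9, -19>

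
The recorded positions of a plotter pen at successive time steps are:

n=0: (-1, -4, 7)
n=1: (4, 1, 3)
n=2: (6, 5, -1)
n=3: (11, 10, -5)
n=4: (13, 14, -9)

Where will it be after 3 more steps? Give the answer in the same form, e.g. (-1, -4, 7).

Step-to-step displacements: (+5, +5, -4), (+2, +4, -4), (+5, +5, -4), (+2, +4, -4) — a repeating cycle of length 2.
step 5: apply (+5, +5, -4) → (18, 19, -13)
step 6: apply (+2, +4, -4) → (20, 23, -17)
step 7: apply (+5, +5, -4) → (25, 28, -21)

(25, 28, -21)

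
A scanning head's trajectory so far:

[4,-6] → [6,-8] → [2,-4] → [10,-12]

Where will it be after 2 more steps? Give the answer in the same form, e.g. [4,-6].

Consecutive displacements [+2,-2], [-4,+4], [+8,-8] scale by a factor of -2 each step.
step 4: [10,-12] + [-16,+16] → [-6,4]
step 5: [-6,4] + [+32,-32] → [26,-28]

[26,-28]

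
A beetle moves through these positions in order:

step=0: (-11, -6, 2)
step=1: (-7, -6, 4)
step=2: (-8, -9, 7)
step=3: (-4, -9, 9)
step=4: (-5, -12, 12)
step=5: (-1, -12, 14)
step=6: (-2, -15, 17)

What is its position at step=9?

(5, -18, 24)

Differencing gives (+4, +0, +2), (-1, -3, +3), (+4, +0, +2), (-1, -3, +3), (+4, +0, +2), (-1, -3, +3). This is the pattern (+4, +0, +2), (-1, -3, +3) repeated.
step 7: apply (+4, +0, +2) → (2, -15, 19)
step 8: apply (-1, -3, +3) → (1, -18, 22)
step 9: apply (+4, +0, +2) → (5, -18, 24)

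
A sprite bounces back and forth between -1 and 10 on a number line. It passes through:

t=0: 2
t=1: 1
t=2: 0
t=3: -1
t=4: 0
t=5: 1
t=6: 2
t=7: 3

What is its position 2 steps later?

The value travels 1 per step and bounces off the walls at -1 and 10.
  step 8: 3 → 4
  step 9: 4 → 5

5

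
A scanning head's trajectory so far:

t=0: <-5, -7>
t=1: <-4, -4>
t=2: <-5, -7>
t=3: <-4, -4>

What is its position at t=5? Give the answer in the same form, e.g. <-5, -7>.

<-4, -4>

Consecutive displacements <+1, +3>, <-1, -3>, <+1, +3> scale by a factor of -1 each step.
step 4: <-4, -4> + <-1, -3> → <-5, -7>
step 5: <-5, -7> + <+1, +3> → <-4, -4>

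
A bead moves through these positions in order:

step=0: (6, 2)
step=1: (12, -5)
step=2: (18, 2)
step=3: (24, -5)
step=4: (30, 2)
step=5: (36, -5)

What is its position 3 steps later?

(54, 2)

The first coordinate changes by +6 each step, so at step 8 it is 6 + 8·(6) = 54.
The second coordinate repeats the cycle [2, -5] with period 2; step 8 mod 2 = 0, giving 2.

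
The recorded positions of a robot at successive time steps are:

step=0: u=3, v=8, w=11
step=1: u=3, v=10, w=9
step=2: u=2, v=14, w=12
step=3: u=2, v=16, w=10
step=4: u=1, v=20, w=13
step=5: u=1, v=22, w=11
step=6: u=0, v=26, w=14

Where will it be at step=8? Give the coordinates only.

u=-1, v=32, w=15

Differencing gives (+0, +2, -2), (-1, +4, +3), (+0, +2, -2), (-1, +4, +3), (+0, +2, -2), (-1, +4, +3). This is the pattern (+0, +2, -2), (-1, +4, +3) repeated.
step 7: apply (+0, +2, -2) → u=0, v=28, w=12
step 8: apply (-1, +4, +3) → u=-1, v=32, w=15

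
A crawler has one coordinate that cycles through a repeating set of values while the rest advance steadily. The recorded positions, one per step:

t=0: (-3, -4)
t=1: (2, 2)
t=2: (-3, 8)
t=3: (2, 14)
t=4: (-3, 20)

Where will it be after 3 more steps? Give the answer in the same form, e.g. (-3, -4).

(2, 38)

The first coordinate repeats the cycle [-3, 2] with period 2; step 7 mod 2 = 1, giving 2.
The second coordinate changes by +6 each step, so at step 7 it is -4 + 7·(6) = 38.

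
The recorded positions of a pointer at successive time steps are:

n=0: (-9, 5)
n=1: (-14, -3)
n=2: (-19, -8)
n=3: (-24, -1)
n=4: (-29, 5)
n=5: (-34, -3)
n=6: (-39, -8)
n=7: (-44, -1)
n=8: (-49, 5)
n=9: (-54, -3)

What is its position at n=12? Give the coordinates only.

(-69, 5)

First: linear, -5 per step → -69 at step 12.
Second: cycles through 5, -3, -8, -1 every 4 steps. Step 12 lands at position 0 of the cycle → 5.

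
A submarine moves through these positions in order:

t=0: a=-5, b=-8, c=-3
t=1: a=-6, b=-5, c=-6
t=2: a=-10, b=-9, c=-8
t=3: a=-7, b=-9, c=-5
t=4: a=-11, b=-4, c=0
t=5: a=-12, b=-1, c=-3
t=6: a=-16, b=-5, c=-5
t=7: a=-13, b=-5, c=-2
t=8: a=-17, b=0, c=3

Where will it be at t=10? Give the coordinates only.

a=-22, b=-1, c=-2

The moves between consecutive positions are (-1, +3, -3), (-4, -4, -2), (+3, +0, +3), (-4, +5, +5), (-1, +3, -3), (-4, -4, -2), (+3, +0, +3), (-4, +5, +5); they repeat the 4-cycle [(-1, +3, -3), (-4, -4, -2), (+3, +0, +3), (-4, +5, +5)].
step 9: apply (-1, +3, -3) → a=-18, b=3, c=0
step 10: apply (-4, -4, -2) → a=-22, b=-1, c=-2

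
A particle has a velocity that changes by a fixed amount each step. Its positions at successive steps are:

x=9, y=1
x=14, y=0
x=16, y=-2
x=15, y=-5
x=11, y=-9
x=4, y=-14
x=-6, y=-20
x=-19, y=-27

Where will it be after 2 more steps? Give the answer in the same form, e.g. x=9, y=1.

First differences are (+5, -1), (+2, -2), (-1, -3), (-4, -4), (-7, -5), (-10, -6), (-13, -7); their common second difference is (-3, -1) (constant acceleration).
step 8: x=-19, y=-27 + (-16, -8) → x=-35, y=-35
step 9: x=-35, y=-35 + (-19, -9) → x=-54, y=-44

x=-54, y=-44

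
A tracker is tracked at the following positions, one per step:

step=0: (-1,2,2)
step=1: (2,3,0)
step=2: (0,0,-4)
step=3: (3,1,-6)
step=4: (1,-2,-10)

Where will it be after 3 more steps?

(5,-3,-18)

Differencing gives (+3,+1,-2), (-2,-3,-4), (+3,+1,-2), (-2,-3,-4). This is the pattern (+3,+1,-2), (-2,-3,-4) repeated.
step 5: apply (+3,+1,-2) → (4,-1,-12)
step 6: apply (-2,-3,-4) → (2,-4,-16)
step 7: apply (+3,+1,-2) → (5,-3,-18)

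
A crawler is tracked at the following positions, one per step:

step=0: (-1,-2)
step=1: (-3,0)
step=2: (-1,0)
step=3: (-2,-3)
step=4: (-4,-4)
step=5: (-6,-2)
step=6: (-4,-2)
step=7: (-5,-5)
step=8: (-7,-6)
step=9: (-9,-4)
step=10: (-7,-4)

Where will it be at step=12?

(-10,-8)

The moves between consecutive positions are (-2,+2), (+2,+0), (-1,-3), (-2,-1), (-2,+2), (+2,+0), (-1,-3), (-2,-1), (-2,+2), (+2,+0); they repeat the 4-cycle [(-2,+2), (+2,+0), (-1,-3), (-2,-1)].
step 11: apply (-1,-3) → (-8,-7)
step 12: apply (-2,-1) → (-10,-8)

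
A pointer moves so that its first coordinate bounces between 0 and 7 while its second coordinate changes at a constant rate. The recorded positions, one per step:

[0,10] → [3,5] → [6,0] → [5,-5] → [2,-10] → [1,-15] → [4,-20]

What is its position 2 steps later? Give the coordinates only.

The first coordinate travels 3 per step and bounces off the walls at 0 and 7.
  step 7: 4 → 7
  step 8: 7 → 4
The second coordinate changes by -5 each step: at step 8 it is -30.

[4,-30]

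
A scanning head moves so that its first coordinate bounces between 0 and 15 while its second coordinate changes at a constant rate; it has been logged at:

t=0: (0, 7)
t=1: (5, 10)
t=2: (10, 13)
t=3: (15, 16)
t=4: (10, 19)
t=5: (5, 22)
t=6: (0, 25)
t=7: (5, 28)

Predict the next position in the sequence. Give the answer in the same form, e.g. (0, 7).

(10, 31)

The first coordinate reflects between 0 and 15, moving 5 per step.
  step 8: 5 → 10
The second coordinate changes by +3 each step: at step 8 it is 31.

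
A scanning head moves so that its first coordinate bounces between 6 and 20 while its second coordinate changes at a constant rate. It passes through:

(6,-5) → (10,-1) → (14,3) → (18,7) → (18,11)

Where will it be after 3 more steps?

(6,23)

The first coordinate reflects between 6 and 20, moving 4 per step.
  step 5: 18 → 14
  step 6: 14 → 10
  step 7: 10 → 6
The second coordinate changes by +4 each step: at step 7 it is 23.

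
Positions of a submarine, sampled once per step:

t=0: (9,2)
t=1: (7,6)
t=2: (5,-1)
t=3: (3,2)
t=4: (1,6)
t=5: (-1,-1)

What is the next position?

The first coordinate changes by -2 each step, so at step 6 it is 9 + 6·(-2) = -3.
The second coordinate repeats the cycle [2, 6, -1] with period 3; step 6 mod 3 = 0, giving 2.

(-3,2)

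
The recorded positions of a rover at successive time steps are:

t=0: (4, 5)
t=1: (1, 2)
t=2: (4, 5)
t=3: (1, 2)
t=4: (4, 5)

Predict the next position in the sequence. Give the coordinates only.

The jumps are (-3, -3), (+3, +3), (-3, -3), (+3, +3) — a geometric progression with ratio -1.
step 5: (4, 5) + (-3, -3) → (1, 2)

(1, 2)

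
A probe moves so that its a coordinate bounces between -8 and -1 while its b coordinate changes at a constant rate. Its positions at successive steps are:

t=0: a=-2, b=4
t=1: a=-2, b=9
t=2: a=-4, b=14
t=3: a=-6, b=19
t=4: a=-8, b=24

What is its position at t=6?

The a coordinate travels 2 per step and bounces off the walls at -8 and -1.
  step 5: -8 → -6
  step 6: -6 → -4
The b coordinate changes by +5 each step: at step 6 it is 34.

a=-4, b=34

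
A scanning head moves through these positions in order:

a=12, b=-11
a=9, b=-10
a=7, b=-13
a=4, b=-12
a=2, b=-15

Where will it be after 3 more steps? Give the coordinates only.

a=-6, b=-16

Differencing gives (-3,+1), (-2,-3), (-3,+1), (-2,-3). This is the pattern (-3,+1), (-2,-3) repeated.
step 5: apply (-3,+1) → a=-1, b=-14
step 6: apply (-2,-3) → a=-3, b=-17
step 7: apply (-3,+1) → a=-6, b=-16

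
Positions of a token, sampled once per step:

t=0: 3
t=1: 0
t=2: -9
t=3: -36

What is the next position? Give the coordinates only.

Consecutive displacements -3, -9, -27 scale by a factor of 3 each step.
step 4: -36 − 81 → -117

-117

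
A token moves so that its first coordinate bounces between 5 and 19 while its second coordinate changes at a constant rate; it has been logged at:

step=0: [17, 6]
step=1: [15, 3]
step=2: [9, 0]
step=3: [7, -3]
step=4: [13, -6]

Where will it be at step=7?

[7, -15]

The first coordinate travels 6 per step and bounces off the walls at 5 and 19.
  step 5: 13 → 19
  step 6: 19 → 13
  step 7: 13 → 7
The second coordinate changes by -3 each step: at step 7 it is -15.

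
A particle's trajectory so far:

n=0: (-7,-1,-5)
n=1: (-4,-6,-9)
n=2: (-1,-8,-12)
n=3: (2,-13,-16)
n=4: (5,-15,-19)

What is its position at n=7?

Step-to-step displacements: (+3,-5,-4), (+3,-2,-3), (+3,-5,-4), (+3,-2,-3) — a repeating cycle of length 2.
step 5: apply (+3,-5,-4) → (8,-20,-23)
step 6: apply (+3,-2,-3) → (11,-22,-26)
step 7: apply (+3,-5,-4) → (14,-27,-30)

(14,-27,-30)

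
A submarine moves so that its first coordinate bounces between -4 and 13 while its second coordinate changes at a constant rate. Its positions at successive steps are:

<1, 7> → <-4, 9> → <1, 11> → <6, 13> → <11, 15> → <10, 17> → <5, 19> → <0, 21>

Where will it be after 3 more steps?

<7, 27>

The first coordinate travels 5 per step and bounces off the walls at -4 and 13.
  step 8: 0 → -3
  step 9: -3 → 2
  step 10: 2 → 7
The second coordinate changes by +2 each step: at step 10 it is 27.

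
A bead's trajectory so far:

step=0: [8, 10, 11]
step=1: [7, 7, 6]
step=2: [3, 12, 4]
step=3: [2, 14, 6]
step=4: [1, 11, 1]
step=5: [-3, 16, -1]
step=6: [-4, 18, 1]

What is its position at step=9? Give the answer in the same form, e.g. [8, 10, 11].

[-10, 22, -4]

Differencing gives [-1, -3, -5], [-4, +5, -2], [-1, +2, +2], [-1, -3, -5], [-4, +5, -2], [-1, +2, +2]. This is the pattern [-1, -3, -5], [-4, +5, -2], [-1, +2, +2] repeated.
step 7: apply [-1, -3, -5] → [-5, 15, -4]
step 8: apply [-4, +5, -2] → [-9, 20, -6]
step 9: apply [-1, +2, +2] → [-10, 22, -4]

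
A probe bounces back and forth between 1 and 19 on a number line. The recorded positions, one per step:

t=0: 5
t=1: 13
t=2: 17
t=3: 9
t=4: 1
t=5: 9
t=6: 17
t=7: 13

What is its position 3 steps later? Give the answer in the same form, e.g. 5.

13

The value reflects between 1 and 19, moving 8 per step.
  step 8: 13 → 5
  step 9: 5 → 5
  step 10: 5 → 13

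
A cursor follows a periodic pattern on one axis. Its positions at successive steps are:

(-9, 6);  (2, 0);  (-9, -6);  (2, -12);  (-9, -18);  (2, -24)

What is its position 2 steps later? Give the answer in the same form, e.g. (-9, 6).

The first coordinate repeats the cycle [-9, 2] with period 2; step 7 mod 2 = 1, giving 2.
The second coordinate changes by -6 each step, so at step 7 it is 6 + 7·(-6) = -36.

(2, -36)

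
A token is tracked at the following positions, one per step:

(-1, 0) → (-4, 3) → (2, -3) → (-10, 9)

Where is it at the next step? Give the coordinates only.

(14, -15)

The jumps are (-3, +3), (+6, -6), (-12, +12) — a geometric progression with ratio -2.
step 4: (-10, 9) + (+24, -24) → (14, -15)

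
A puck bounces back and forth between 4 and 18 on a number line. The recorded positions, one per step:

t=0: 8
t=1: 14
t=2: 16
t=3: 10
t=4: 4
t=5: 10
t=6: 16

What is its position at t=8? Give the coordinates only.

8

The value travels 6 per step and bounces off the walls at 4 and 18.
  step 7: 16 → 14
  step 8: 14 → 8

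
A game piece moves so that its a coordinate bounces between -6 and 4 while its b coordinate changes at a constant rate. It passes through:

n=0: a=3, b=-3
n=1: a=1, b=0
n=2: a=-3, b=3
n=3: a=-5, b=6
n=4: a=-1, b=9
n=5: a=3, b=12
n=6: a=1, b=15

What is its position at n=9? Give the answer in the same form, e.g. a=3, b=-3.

The a coordinate travels 4 per step and bounces off the walls at -6 and 4.
  step 7: 1 → -3
  step 8: -3 → -5
  step 9: -5 → -1
The b coordinate changes by +3 each step: at step 9 it is 24.

a=-1, b=24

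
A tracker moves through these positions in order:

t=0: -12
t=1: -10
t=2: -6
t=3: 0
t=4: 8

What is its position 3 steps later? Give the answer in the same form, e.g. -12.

44

Successive displacements: +2, +4, +6, +8 — each changes by +2.
step 5: 8 + 10 → 18
step 6: 18 + 12 → 30
step 7: 30 + 14 → 44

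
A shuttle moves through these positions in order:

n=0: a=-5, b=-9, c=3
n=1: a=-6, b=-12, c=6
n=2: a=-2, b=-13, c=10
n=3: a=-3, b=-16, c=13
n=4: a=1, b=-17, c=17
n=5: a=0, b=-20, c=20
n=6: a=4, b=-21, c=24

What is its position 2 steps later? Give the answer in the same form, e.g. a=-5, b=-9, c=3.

Step-to-step displacements: (-1, -3, +3), (+4, -1, +4), (-1, -3, +3), (+4, -1, +4), (-1, -3, +3), (+4, -1, +4) — a repeating cycle of length 2.
step 7: apply (-1, -3, +3) → a=3, b=-24, c=27
step 8: apply (+4, -1, +4) → a=7, b=-25, c=31

a=7, b=-25, c=31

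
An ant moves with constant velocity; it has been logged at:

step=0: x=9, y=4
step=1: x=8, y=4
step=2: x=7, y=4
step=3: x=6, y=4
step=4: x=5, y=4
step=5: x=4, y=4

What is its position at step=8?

The position changes by (-1, +0) every step.
step 6: x=4, y=4 + (-1, +0) → x=3, y=4
step 7: x=3, y=4 + (-1, +0) → x=2, y=4
step 8: x=2, y=4 + (-1, +0) → x=1, y=4

x=1, y=4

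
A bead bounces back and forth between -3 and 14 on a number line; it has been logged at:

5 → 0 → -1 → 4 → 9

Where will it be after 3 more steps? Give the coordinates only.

4

The value travels 5 per step and bounces off the walls at -3 and 14.
  step 5: 9 → 14
  step 6: 14 → 9
  step 7: 9 → 4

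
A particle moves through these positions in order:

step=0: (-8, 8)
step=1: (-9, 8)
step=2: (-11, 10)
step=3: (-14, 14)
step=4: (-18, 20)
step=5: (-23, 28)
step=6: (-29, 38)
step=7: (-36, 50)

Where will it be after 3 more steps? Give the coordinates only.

(-63, 98)

First differences are (-1, +0), (-2, +2), (-3, +4), (-4, +6), (-5, +8), (-6, +10), (-7, +12); their common second difference is (-1, +2) (constant acceleration).
step 8: (-36, 50) + (-8, +14) → (-44, 64)
step 9: (-44, 64) + (-9, +16) → (-53, 80)
step 10: (-53, 80) + (-10, +18) → (-63, 98)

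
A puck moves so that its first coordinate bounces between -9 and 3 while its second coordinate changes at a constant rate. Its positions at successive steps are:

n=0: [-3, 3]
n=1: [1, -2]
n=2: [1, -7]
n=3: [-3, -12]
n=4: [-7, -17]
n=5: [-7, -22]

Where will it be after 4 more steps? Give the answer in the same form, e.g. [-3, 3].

The first coordinate reflects between -9 and 3, moving 4 per step.
  step 6: -7 → -3
  step 7: -3 → 1
  step 8: 1 → 1
  step 9: 1 → -3
The second coordinate changes by -5 each step: at step 9 it is -42.

[-3, -42]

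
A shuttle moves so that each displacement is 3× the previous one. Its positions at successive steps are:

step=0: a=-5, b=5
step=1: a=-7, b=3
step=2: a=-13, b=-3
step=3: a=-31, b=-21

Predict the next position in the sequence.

a=-85, b=-75

Consecutive displacements (-2, -2), (-6, -6), (-18, -18) scale by a factor of 3 each step.
step 4: a=-31, b=-21 + (-54, -54) → a=-85, b=-75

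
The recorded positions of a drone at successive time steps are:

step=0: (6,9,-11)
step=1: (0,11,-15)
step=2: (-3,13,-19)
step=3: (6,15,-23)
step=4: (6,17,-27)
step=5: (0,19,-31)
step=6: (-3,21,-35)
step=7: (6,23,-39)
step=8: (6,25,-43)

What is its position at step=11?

The first coordinate repeats the cycle [6, 0, -3, 6] with period 4; step 11 mod 4 = 3, giving 6.
The second coordinate changes by +2 each step, so at step 11 it is 9 + 11·(2) = 31.
The third coordinate changes by -4 each step, so at step 11 it is -11 + 11·(-4) = -55.

(6,31,-55)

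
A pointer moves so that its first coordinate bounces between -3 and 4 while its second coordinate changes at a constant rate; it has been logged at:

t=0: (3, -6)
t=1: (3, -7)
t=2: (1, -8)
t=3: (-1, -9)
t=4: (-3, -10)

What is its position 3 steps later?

(3, -13)

The first coordinate reflects between -3 and 4, moving 2 per step.
  step 5: -3 → -1
  step 6: -1 → 1
  step 7: 1 → 3
The second coordinate changes by -1 each step: at step 7 it is -13.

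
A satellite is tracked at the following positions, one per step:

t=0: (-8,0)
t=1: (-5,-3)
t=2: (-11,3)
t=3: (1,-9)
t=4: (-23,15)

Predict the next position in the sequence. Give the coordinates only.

(25,-33)

Consecutive displacements (+3,-3), (-6,+6), (+12,-12), (-24,+24) scale by a factor of -2 each step.
step 5: (-23,15) + (+48,-48) → (25,-33)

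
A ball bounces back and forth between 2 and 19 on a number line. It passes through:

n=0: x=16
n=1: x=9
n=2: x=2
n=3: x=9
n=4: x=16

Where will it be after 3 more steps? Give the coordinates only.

x=3

The value travels 7 per step and bounces off the walls at 2 and 19.
  step 5: 16 → 15
  step 6: 15 → 8
  step 7: 8 → 3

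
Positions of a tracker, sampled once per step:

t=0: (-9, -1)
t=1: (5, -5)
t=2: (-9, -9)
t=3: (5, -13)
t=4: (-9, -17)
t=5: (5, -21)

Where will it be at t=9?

(5, -37)

First: cycles through -9, 5 every 2 steps. Step 9 lands at position 1 of the cycle → 5.
Second: linear, -4 per step → -37 at step 9.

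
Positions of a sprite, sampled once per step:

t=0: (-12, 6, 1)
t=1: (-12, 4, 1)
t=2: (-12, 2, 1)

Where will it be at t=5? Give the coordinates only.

(-12, -4, 1)

Constant displacement of (+0, -2, +0) per step.
step 3: (-12, 2, 1) + (+0, -2, +0) → (-12, 0, 1)
step 4: (-12, 0, 1) + (+0, -2, +0) → (-12, -2, 1)
step 5: (-12, -2, 1) + (+0, -2, +0) → (-12, -4, 1)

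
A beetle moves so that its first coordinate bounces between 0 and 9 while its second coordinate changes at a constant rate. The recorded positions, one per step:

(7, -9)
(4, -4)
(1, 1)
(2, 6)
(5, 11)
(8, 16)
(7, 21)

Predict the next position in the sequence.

The first coordinate reflects between 0 and 9, moving 3 per step.
  step 7: 7 → 4
The second coordinate changes by +5 each step: at step 7 it is 26.

(4, 26)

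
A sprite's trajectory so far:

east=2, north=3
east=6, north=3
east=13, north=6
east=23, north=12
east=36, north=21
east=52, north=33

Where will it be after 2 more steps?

First differences are (+4, +0), (+7, +3), (+10, +6), (+13, +9), (+16, +12); their common second difference is (+3, +3) (constant acceleration).
step 6: east=52, north=33 + (+19, +15) → east=71, north=48
step 7: east=71, north=48 + (+22, +18) → east=93, north=66

east=93, north=66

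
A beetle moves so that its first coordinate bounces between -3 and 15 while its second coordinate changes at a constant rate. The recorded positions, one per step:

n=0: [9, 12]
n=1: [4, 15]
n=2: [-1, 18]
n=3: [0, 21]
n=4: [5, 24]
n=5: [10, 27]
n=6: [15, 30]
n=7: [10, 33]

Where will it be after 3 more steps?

The first coordinate travels 5 per step and bounces off the walls at -3 and 15.
  step 8: 10 → 5
  step 9: 5 → 0
  step 10: 0 → -1
The second coordinate changes by +3 each step: at step 10 it is 42.

[-1, 42]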